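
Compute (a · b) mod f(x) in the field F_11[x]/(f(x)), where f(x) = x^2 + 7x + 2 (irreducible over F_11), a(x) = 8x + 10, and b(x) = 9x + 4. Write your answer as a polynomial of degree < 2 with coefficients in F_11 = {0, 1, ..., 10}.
a · b ≡ 3x + 6 (mod f(x))

Multiply in F_11[x]: a(x)·b(x) = (8x + 10)·(9x + 4) = 6x^2 + x + 7. This has degree ≥ 2, so divide by f(x) over F_11: 6x^2 + x + 7 = (6)·(x^2 + 7x + 2) + (3x + 6). Hence a·b ≡ 3x + 6 (mod f). (F_11[x]/(f) is a field with 11^2 = 121 elements since f is irreducible of degree 2.)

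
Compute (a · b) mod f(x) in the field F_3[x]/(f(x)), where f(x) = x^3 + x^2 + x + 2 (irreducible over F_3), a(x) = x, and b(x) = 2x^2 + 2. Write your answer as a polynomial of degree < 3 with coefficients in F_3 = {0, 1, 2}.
a · b ≡ x^2 + 2 (mod f(x))

Multiply in F_3[x]: a(x)·b(x) = (x)·(2x^2 + 2) = 2x^3 + 2x. This has degree ≥ 3, so divide by f(x) over F_3: 2x^3 + 2x = (2)·(x^3 + x^2 + x + 2) + (x^2 + 2). Hence a·b ≡ x^2 + 2 (mod f). (F_3[x]/(f) is a field with 3^3 = 27 elements since f is irreducible of degree 3.)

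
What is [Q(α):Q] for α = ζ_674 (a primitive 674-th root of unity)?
[Q(α):Q] = 336

The minimal polynomial of ζ_674 over Q is the 674-th cyclotomic polynomial Φ_674(x), which is irreducible over Q and has degree φ(674) = 336. Hence [Q(α):Q] = φ(674) = 336.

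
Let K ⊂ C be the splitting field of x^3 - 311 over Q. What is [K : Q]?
[K : Q] = 6

The roots of x^3 - 311 are ∛311, ω∛311, ω^2∛311 where ω = e^(2πi/3) is a primitive cube root of unity, so K = Q(∛311, ω). Now [Q(∛311):Q] = 3 (since 311 is not a perfect cube, x^3 - 311 is irreducible) and [Q(ω):Q] = 2. Both 2 and 3 divide [K:Q], and [K:Q] ≤ 3·2 = 6, so [K:Q] = 6. (Equivalently: Q(∛311) ⊂ R but ω ∉ R, so [K : Q(∛311)] = 2.)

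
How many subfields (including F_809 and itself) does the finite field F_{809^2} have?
F_{809^2} has 2 subfields

The subfields of F_{p^n} are exactly the fields F_{p^d} for d | n (each is the fixed field of the unique index-d subgroup of Gal(F_{p^n}/F_p) ≅ Z/nZ). The divisors of n = 2 are {1, 2}, giving 2 subfields: F_{809^1}, F_{809^2}.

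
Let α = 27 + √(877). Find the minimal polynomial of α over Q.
m_α(x) = x^2 - 54x - 148

From α - 27 = √(877), squaring gives (α - 27)^2 = 877, i.e. α^2 - 54α + 729 = 877, so α^2 - 54α - 148 = 0. The discriminant of x^2 - 54x - 148 is (-54)^2 - 4·(-148) = 2916 + 592 = 3508, and 4·(877) is not a perfect square in Q since 877 is squarefree and ≠ 1. Hence x^2 - 54x - 148 is irreducible over Q and is the minimal polynomial of α.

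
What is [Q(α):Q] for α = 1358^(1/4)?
[Q(α):Q] = 4

α is a root of x^4 - 1358. By Eisenstein's criterion at the prime p = 2 (which divides the constant term 1358 but p^2 = 4 does not, since 1358 is squarefree), x^4 - 1358 is irreducible over Q. Hence [Q(α):Q] = 4.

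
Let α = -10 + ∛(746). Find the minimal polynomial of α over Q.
m_α(x) = x^3 + 30x^2 + 300x + 254

Set β = α + 10 = ∛(746), so β^3 = 746. Then (α + 10)^3 - 746 = 0, i.e. α is a root of g(x) = (x + 10)^3 - 746 = x^3 + 30x^2 + 300x + 254. Since g(x) = h(x + 10) where h(x) = x^3 - 746, and h is irreducible over Q (because 746 is not a perfect cube, so h has no rational root, and a monic cubic with no rational root is irreducible), g is also irreducible (irreducibility is preserved under the substitution x → x + 10). Hence m_α(x) = x^3 + 30x^2 + 300x + 254.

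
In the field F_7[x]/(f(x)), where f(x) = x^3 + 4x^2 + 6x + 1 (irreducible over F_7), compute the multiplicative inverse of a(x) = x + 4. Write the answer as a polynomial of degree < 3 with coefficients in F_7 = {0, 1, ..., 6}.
a(x)^(-1) ≡ 4x^2 + 3 (mod f(x))

Since f is irreducible over F_7, F_7[x]/(f) is a field and a(x) ≠ 0 has an inverse. Apply the extended Euclidean algorithm to f(x) and a(x) in F_7[x]: f(x) = (x^2 + 6)·a(x) + (5). The last nonzero remainder is the constant 5 = gcd(f, a) in F_7. Back-substituting through the division chain expresses 5 = s(x)·a(x) + t(x)·f(x) with s(x) ≡ 6x^2 + 1 (mod f), so (6x^2 + 1)·a(x) ≡ 5 (mod f). Multiplying by 5^(-1) ≡ 3 in F_7 gives a(x)^(-1) ≡ 3·(6x^2 + 1) ≡ 4x^2 + 3 (mod f). Check: (x + 4)·(4x^2 + 3) = 4x^3 + 2x^2 + 3x + 5 ≡ 1 (mod x^3 + 4x^2 + 6x + 1).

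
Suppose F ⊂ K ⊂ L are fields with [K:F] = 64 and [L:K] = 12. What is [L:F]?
[L:F] = 768

The tower law says that for any tower of field extensions F ⊂ K ⊂ L with finite degrees, [L:F] = [L:K] · [K:F]. Here this gives [L:F] = 12 · 64 = 768.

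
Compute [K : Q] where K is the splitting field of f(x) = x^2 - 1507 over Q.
[K : Q] = 2

f(x) = x^2 - 1507 factors as (x - √1507)(x + √1507). The splitting field is K = Q(√1507). Since 1507 is squarefree and > 1, it is not a perfect square, so x^2 - 1507 is irreducible over Q and [Q(√1507) : Q] = 2. Hence [K : Q] = 2.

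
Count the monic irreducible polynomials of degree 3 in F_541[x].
There are 52779960 monic irreducible polynomials of degree 3 over F_541

Each element of F_{541^3} that lies in no proper subfield is a root of exactly one monic irreducible of degree 3 over F_541, and each such polynomial has 3 distinct roots in F_{541^3}. By Möbius inversion the count is N_541(3) = (1/3) Σ_{d|3} μ(3/d) · 541^d = (1/3)(μ(3)·541^1 + μ(1)·541^3) = 158339880/3 = 52779960.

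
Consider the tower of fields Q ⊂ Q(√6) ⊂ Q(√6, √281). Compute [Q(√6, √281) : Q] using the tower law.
[Q(√6, √281) : Q] = 4

[Q(√6):Q] = 2 (min poly x^2 - 6, irreducible since 6 is squarefree > 1). For the top step, suppose √281 ∈ Q(√6), say √281 = c + d√6 with c, d ∈ Q. Squaring: 281 = c^2 + 6d^2 + 2cd√6. Since √6 ∉ Q this forces 2cd = 0. If d = 0 then √281 = c ∈ Q, contradicting 281 squarefree > 1. If c = 0 then 281 = 6d^2, so 6·281 = (6d)^2 is a perfect square in Q — but 6·281 = 1686 is not a perfect square (since 6 and 281 are distinct squarefree integers). Contradiction. Hence √281 ∉ Q(√6), so x^2 - 281 stays irreducible over Q(√6) and [Q(√6, √281) : Q(√6)] = 2. By the tower law, [Q(√6, √281) : Q] = 2 · 2 = 4.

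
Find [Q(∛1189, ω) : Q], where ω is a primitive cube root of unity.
[Q(∛1189, ω) : Q] = 6

[Q(∛1189):Q] = 3 (min poly x^3 - 1189, irreducible since 1189 is not a perfect cube). [Q(ω):Q] = 2 (min poly x^2 + x + 1). Since Q(∛1189) ⊂ R and ω ∉ R, we have ω ∉ Q(∛1189), so x^2 + x + 1 remains irreducible over Q(∛1189) and [Q(∛1189, ω) : Q(∛1189)] = 2. By the tower law, [Q(∛1189, ω) : Q] = 3 · 2 = 6. (In fact Q(∛1189, ω) is the splitting field of x^3 - 1189 over Q.)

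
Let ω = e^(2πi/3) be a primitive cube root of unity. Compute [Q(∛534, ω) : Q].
[Q(∛534, ω) : Q] = 6

[Q(∛534):Q] = 3 (min poly x^3 - 534, irreducible since 534 is not a perfect cube). [Q(ω):Q] = 2 (min poly x^2 + x + 1). Since Q(∛534) ⊂ R and ω ∉ R, we have ω ∉ Q(∛534), so x^2 + x + 1 remains irreducible over Q(∛534) and [Q(∛534, ω) : Q(∛534)] = 2. By the tower law, [Q(∛534, ω) : Q] = 3 · 2 = 6. (In fact Q(∛534, ω) is the splitting field of x^3 - 534 over Q.)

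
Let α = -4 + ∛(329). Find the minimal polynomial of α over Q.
m_α(x) = x^3 + 12x^2 + 48x - 265

Set β = α + 4 = ∛(329), so β^3 = 329. Then (α + 4)^3 - 329 = 0, i.e. α is a root of g(x) = (x + 4)^3 - 329 = x^3 + 12x^2 + 48x - 265. Since g(x) = h(x + 4) where h(x) = x^3 - 329, and h is irreducible over Q (because 329 is not a perfect cube, so h has no rational root, and a monic cubic with no rational root is irreducible), g is also irreducible (irreducibility is preserved under the substitution x → x + 4). Hence m_α(x) = x^3 + 12x^2 + 48x - 265.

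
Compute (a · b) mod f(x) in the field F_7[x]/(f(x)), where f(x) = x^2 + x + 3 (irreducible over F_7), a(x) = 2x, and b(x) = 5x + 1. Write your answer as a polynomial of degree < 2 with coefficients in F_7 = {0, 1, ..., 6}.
a · b ≡ 6x + 5 (mod f(x))

Multiply in F_7[x]: a(x)·b(x) = (2x)·(5x + 1) = 3x^2 + 2x. This has degree ≥ 2, so divide by f(x) over F_7: 3x^2 + 2x = (3)·(x^2 + x + 3) + (6x + 5). Hence a·b ≡ 6x + 5 (mod f). (F_7[x]/(f) is a field with 7^2 = 49 elements since f is irreducible of degree 2.)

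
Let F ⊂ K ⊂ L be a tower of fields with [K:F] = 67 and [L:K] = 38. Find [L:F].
[L:F] = 2546

The tower law says that for any tower of field extensions F ⊂ K ⊂ L with finite degrees, [L:F] = [L:K] · [K:F]. Here this gives [L:F] = 38 · 67 = 2546.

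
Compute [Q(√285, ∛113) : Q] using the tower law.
[Q(√285, ∛113) : Q] = 6

Let L = Q(√285, ∛113). Since Q(√285) ⊂ L and [Q(√285):Q] = 2, the tower law gives 2 | [L:Q]. Likewise Q(∛113) ⊂ L with [Q(∛113):Q] = 3 (because 113 is not a perfect cube), so 3 | [L:Q]. As gcd(2,3) = 1, [L:Q] is divisible by 6. Conversely L is generated over Q by √285 and ∛113, so [L:Q] ≤ 2·3 = 6. Therefore [Q(√285, ∛113) : Q] = 6.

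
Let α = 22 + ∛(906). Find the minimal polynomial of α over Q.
m_α(x) = x^3 - 66x^2 + 1452x - 11554

Set β = α - 22 = ∛(906), so β^3 = 906. Then (α - 22)^3 - 906 = 0, i.e. α is a root of g(x) = (x - 22)^3 - 906 = x^3 - 66x^2 + 1452x - 11554. Since g(x) = h(x - 22) where h(x) = x^3 - 906, and h is irreducible over Q (because 906 is not a perfect cube, so h has no rational root, and a monic cubic with no rational root is irreducible), g is also irreducible (irreducibility is preserved under the substitution x → x - 22). Hence m_α(x) = x^3 - 66x^2 + 1452x - 11554.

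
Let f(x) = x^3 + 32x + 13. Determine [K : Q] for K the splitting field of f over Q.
[K : Q] = 6

By the rational root test, any rational root of the monic integer polynomial f(x) = x^3 + 32x + 13 must be an integer dividing the constant term 13, i.e. one of ±{1, 13}. Evaluating: f(1) = 46, f(-1) = -20, f(13) = 2626, f(-13) = -2600; none is 0, so f has no rational root and is therefore irreducible over Q (a cubic with no linear factor over a field is irreducible). For an irreducible cubic, the Galois group is A_3 or S_3 according as the discriminant disc(f) = -4a^3 - 27b^2 = -4·(32)^3 - 27·(13)^2 = -135635 is or is not a square in Q. Here disc(f) = -135635 is not a perfect square in Q, so the Galois group of f over Q is not contained in A_3 and must be all of S_3. The splitting field has degree |S_3| = 6 over Q, so [K : Q] = 6.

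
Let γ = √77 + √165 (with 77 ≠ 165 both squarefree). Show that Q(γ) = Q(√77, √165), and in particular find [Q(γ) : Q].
[Q(γ) : Q] = 4 (equivalently, Q(γ) = Q(√77, √165))

Obviously Q(γ) ⊆ Q(√77, √165), and [Q(√77, √165):Q] = 4 (since 77, 165 are distinct squarefree integers > 1 with 12705 not a perfect square). To show equality we compute the minimal polynomial of γ. From γ = √77 + √165: γ^2 = 77 + 2√(12705) + 165 = 242 + 2√(12705), so γ^2 - 242 = 2√(12705); squaring, (γ^2 - 242)^2 = 4·12705, i.e. γ^4 - 484γ^2 + 58564 - 50820 = 0, i.e. γ^4 - 484γ^2 + 7744 = 0. So γ is a root of x^4 - 484x^2 + 7744. This polynomial is irreducible over Q: it has no rational root (each ±√77 ± √165 is irrational), and any factorization into two quadratics over Q would force √(12705) ∈ Q (pairing opposite roots) or √77, √165 ∈ Q (other pairings), all impossible. Hence [Q(γ):Q] = 4 = [Q(√77, √165):Q], so Q(γ) = Q(√77, √165).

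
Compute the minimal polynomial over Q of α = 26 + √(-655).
m_α(x) = x^2 - 52x + 1331

From α - 26 = √(-655), squaring gives (α - 26)^2 = -655, i.e. α^2 - 52α + 676 = -655, so α^2 - 52α + 1331 = 0. The discriminant of x^2 - 52x + 1331 is (-52)^2 - 4·(1331) = 2704 - 5324 = -2620, and 4·(-655) is not a perfect square in Q since -655 is squarefree and ≠ 1. Hence x^2 - 52x + 1331 is irreducible over Q and is the minimal polynomial of α.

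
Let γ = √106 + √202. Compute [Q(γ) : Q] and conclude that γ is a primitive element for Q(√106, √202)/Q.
[Q(γ) : Q] = 4 (equivalently, Q(γ) = Q(√106, √202))

Obviously Q(γ) ⊆ Q(√106, √202), and [Q(√106, √202):Q] = 4 (since 106, 202 are distinct squarefree integers > 1 with 21412 not a perfect square). To show equality we compute the minimal polynomial of γ. From γ = √106 + √202: γ^2 = 106 + 2√(21412) + 202 = 308 + 2√(21412), so γ^2 - 308 = 2√(21412); squaring, (γ^2 - 308)^2 = 4·21412, i.e. γ^4 - 616γ^2 + 94864 - 85648 = 0, i.e. γ^4 - 616γ^2 + 9216 = 0. So γ is a root of x^4 - 616x^2 + 9216. This polynomial is irreducible over Q: it has no rational root (each ±√106 ± √202 is irrational), and any factorization into two quadratics over Q would force √(21412) ∈ Q (pairing opposite roots) or √106, √202 ∈ Q (other pairings), all impossible. Hence [Q(γ):Q] = 4 = [Q(√106, √202):Q], so Q(γ) = Q(√106, √202).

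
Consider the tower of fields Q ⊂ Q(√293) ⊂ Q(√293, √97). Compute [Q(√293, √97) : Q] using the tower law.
[Q(√293, √97) : Q] = 4

[Q(√293):Q] = 2 (min poly x^2 - 293, irreducible since 293 is squarefree > 1). For the top step, suppose √97 ∈ Q(√293), say √97 = c + d√293 with c, d ∈ Q. Squaring: 97 = c^2 + 293d^2 + 2cd√293. Since √293 ∉ Q this forces 2cd = 0. If d = 0 then √97 = c ∈ Q, contradicting 97 squarefree > 1. If c = 0 then 97 = 293d^2, so 293·97 = (293d)^2 is a perfect square in Q — but 293·97 = 28421 is not a perfect square (since 293 and 97 are distinct squarefree integers). Contradiction. Hence √97 ∉ Q(√293), so x^2 - 97 stays irreducible over Q(√293) and [Q(√293, √97) : Q(√293)] = 2. By the tower law, [Q(√293, √97) : Q] = 2 · 2 = 4.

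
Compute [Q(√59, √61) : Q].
[Q(√59, √61) : Q] = 4

[Q(√59):Q] = 2 (min poly x^2 - 59, irreducible since 59 is squarefree > 1). For the top step, suppose √61 ∈ Q(√59), say √61 = c + d√59 with c, d ∈ Q. Squaring: 61 = c^2 + 59d^2 + 2cd√59. Since √59 ∉ Q this forces 2cd = 0. If d = 0 then √61 = c ∈ Q, contradicting 61 squarefree > 1. If c = 0 then 61 = 59d^2, so 59·61 = (59d)^2 is a perfect square in Q — but 59·61 = 3599 is not a perfect square (since 59 and 61 are distinct squarefree integers). Contradiction. Hence √61 ∉ Q(√59), so x^2 - 61 stays irreducible over Q(√59) and [Q(√59, √61) : Q(√59)] = 2. By the tower law, [Q(√59, √61) : Q] = 2 · 2 = 4.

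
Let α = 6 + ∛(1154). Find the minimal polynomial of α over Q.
m_α(x) = x^3 - 18x^2 + 108x - 1370

Set β = α - 6 = ∛(1154), so β^3 = 1154. Then (α - 6)^3 - 1154 = 0, i.e. α is a root of g(x) = (x - 6)^3 - 1154 = x^3 - 18x^2 + 108x - 1370. Since g(x) = h(x - 6) where h(x) = x^3 - 1154, and h is irreducible over Q (because 1154 is not a perfect cube, so h has no rational root, and a monic cubic with no rational root is irreducible), g is also irreducible (irreducibility is preserved under the substitution x → x - 6). Hence m_α(x) = x^3 - 18x^2 + 108x - 1370.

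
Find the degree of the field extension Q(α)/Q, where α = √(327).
[Q(α):Q] = 2

[Q(α):Q] equals the degree of the minimal polynomial of α. Here α^2 = 327 and x^2 - 327 is irreducible (d = 327 is squarefree, ≠ 1, hence not a square), so deg(m_α) = 2. Thus [Q(α):Q] = 2.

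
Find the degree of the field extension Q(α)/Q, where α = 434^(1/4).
[Q(α):Q] = 4

α is a root of x^4 - 434. By Eisenstein's criterion at the prime p = 2 (which divides the constant term 434 but p^2 = 4 does not, since 434 is squarefree), x^4 - 434 is irreducible over Q. Hence [Q(α):Q] = 4.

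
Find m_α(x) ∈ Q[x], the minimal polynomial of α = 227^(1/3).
m_α(x) = x^3 - 227

α satisfies α^3 = 227, so x^3 - 227 annihilates α. By the rational root test, a rational root p/q (in lowest terms) of x^3 - 227 would satisfy p^3 = 227 q^3, forcing q = 1 and p^3 = 227; but 227 is not a perfect cube, contradiction. A monic cubic over Q with no rational root is irreducible (any nontrivial factorization would include a linear factor). Hence x^3 - 227 is the minimal polynomial of α, and in particular [Q(α):Q] = 3.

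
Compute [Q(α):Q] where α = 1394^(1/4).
[Q(α):Q] = 4

α is a root of x^4 - 1394. By Eisenstein's criterion at the prime p = 2 (which divides the constant term 1394 but p^2 = 4 does not, since 1394 is squarefree), x^4 - 1394 is irreducible over Q. Hence [Q(α):Q] = 4.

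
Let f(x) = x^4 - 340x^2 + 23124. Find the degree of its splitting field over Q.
[K : Q] = 4

Solving the quadratic in x^2: x^2 = (340 ± √(340^2 - 4·23124))/2 = (340 ± √23104)/2 = (340 ± 152)/2, giving x^2 = 94 or x^2 = 246. So f(x) = (x^2 - 94)(x^2 - 246) and the roots of f are ±√94, ±√246. Hence the splitting field is K = Q(√94, √246). Since 94 and 246 are distinct squarefree integers > 1, their product 23124 is not a perfect square, so √246 ∉ Q(√94). By the tower law [K:Q] = [Q(√94,√246):Q(√94)] · [Q(√94):Q] = 2 · 2 = 4.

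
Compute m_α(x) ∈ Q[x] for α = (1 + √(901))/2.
m_α(x) = x^2 - x - 225

From 2α - 1 = √(901), squaring gives (2α - 1)^2 = 901, i.e. 4α^2 - 4α + 1 = 901, so α^2 - α + (1 - 901)/4 = 0. Since 901 ≡ 1 (mod 4), (1 - 901)/4 = -225 ∈ Z. The polynomial x^2 - x - 225 has discriminant 1 - 4·(-225) = 901, which is not a perfect square in Q (d = 901 is squarefree and ≠ 1), so x^2 - x - 225 is irreducible over Q. It is the minimal polynomial of α.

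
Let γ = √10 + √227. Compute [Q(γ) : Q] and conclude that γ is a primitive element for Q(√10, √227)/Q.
[Q(γ) : Q] = 4 (equivalently, Q(γ) = Q(√10, √227))

Obviously Q(γ) ⊆ Q(√10, √227), and [Q(√10, √227):Q] = 4 (since 10, 227 are distinct squarefree integers > 1 with 2270 not a perfect square). To show equality we compute the minimal polynomial of γ. From γ = √10 + √227: γ^2 = 10 + 2√(2270) + 227 = 237 + 2√(2270), so γ^2 - 237 = 2√(2270); squaring, (γ^2 - 237)^2 = 4·2270, i.e. γ^4 - 474γ^2 + 56169 - 9080 = 0, i.e. γ^4 - 474γ^2 + 47089 = 0. So γ is a root of x^4 - 474x^2 + 47089. This polynomial is irreducible over Q: it has no rational root (each ±√10 ± √227 is irrational), and any factorization into two quadratics over Q would force √(2270) ∈ Q (pairing opposite roots) or √10, √227 ∈ Q (other pairings), all impossible. Hence [Q(γ):Q] = 4 = [Q(√10, √227):Q], so Q(γ) = Q(√10, √227).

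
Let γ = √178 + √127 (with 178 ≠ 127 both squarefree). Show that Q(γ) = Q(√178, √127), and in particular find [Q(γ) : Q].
[Q(γ) : Q] = 4 (equivalently, Q(γ) = Q(√178, √127))

Obviously Q(γ) ⊆ Q(√178, √127), and [Q(√178, √127):Q] = 4 (since 178, 127 are distinct squarefree integers > 1 with 22606 not a perfect square). To show equality we compute the minimal polynomial of γ. From γ = √178 + √127: γ^2 = 178 + 2√(22606) + 127 = 305 + 2√(22606), so γ^2 - 305 = 2√(22606); squaring, (γ^2 - 305)^2 = 4·22606, i.e. γ^4 - 610γ^2 + 93025 - 90424 = 0, i.e. γ^4 - 610γ^2 + 2601 = 0. So γ is a root of x^4 - 610x^2 + 2601. This polynomial is irreducible over Q: it has no rational root (each ±√178 ± √127 is irrational), and any factorization into two quadratics over Q would force √(22606) ∈ Q (pairing opposite roots) or √178, √127 ∈ Q (other pairings), all impossible. Hence [Q(γ):Q] = 4 = [Q(√178, √127):Q], so Q(γ) = Q(√178, √127).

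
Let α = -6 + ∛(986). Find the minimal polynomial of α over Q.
m_α(x) = x^3 + 18x^2 + 108x - 770

Set β = α + 6 = ∛(986), so β^3 = 986. Then (α + 6)^3 - 986 = 0, i.e. α is a root of g(x) = (x + 6)^3 - 986 = x^3 + 18x^2 + 108x - 770. Since g(x) = h(x + 6) where h(x) = x^3 - 986, and h is irreducible over Q (because 986 is not a perfect cube, so h has no rational root, and a monic cubic with no rational root is irreducible), g is also irreducible (irreducibility is preserved under the substitution x → x + 6). Hence m_α(x) = x^3 + 18x^2 + 108x - 770.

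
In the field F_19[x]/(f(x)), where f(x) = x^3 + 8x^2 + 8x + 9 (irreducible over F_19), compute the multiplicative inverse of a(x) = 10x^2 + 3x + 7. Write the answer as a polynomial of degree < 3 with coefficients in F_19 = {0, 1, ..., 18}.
a(x)^(-1) ≡ 11x^2 + 12x + 10 (mod f(x))

Since f is irreducible over F_19, F_19[x]/(f) is a field and a(x) ≠ 0 has an inverse. Apply the extended Euclidean algorithm to f(x) and a(x) in F_19[x]: f(x) = (2x + 4)·a(x) + (x);  a(x) = (10x + 3)·(x) + (7). The last nonzero remainder is the constant 7 = gcd(f, a) in F_19. Back-substituting through the division chain expresses 7 = s(x)·a(x) + t(x)·f(x) with s(x) ≡ x^2 + 8x + 13 (mod f), so (x^2 + 8x + 13)·a(x) ≡ 7 (mod f). Multiplying by 7^(-1) ≡ 11 in F_19 gives a(x)^(-1) ≡ 11·(x^2 + 8x + 13) ≡ 11x^2 + 12x + 10 (mod f). Check: (10x^2 + 3x + 7)·(11x^2 + 12x + 10) = 15x^4 + x^3 + 4x^2 + 13 ≡ 1 (mod x^3 + 8x^2 + 8x + 9).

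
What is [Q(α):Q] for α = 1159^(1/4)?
[Q(α):Q] = 4

α is a root of x^4 - 1159. By Eisenstein's criterion at the prime p = 19 (which divides the constant term 1159 but p^2 = 361 does not, since 1159 is squarefree), x^4 - 1159 is irreducible over Q. Hence [Q(α):Q] = 4.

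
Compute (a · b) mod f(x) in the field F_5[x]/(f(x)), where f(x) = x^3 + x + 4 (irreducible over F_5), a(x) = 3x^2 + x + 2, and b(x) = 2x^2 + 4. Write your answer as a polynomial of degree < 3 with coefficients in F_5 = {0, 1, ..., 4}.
a · b ≡ 3x (mod f(x))

Multiply in F_5[x]: a(x)·b(x) = (3x^2 + x + 2)·(2x^2 + 4) = x^4 + 2x^3 + x^2 + 4x + 3. This has degree ≥ 3, so divide by f(x) over F_5: x^4 + 2x^3 + x^2 + 4x + 3 = (x + 2)·(x^3 + x + 4) + (3x). Hence a·b ≡ 3x (mod f). (F_5[x]/(f) is a field with 5^3 = 125 elements since f is irreducible of degree 3.)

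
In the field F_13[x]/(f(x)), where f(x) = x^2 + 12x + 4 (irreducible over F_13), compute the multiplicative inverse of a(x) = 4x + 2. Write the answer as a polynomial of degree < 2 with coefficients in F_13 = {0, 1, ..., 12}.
a(x)^(-1) ≡ 2x + 10 (mod f(x))

Since f is irreducible over F_13, F_13[x]/(f) is a field and a(x) ≠ 0 has an inverse. Apply the extended Euclidean algorithm to f(x) and a(x) in F_13[x]: f(x) = (10x + 11)·a(x) + (8). The last nonzero remainder is the constant 8 = gcd(f, a) in F_13. Back-substituting through the division chain expresses 8 = s(x)·a(x) + t(x)·f(x) with s(x) ≡ 3x + 2 (mod f), so (3x + 2)·a(x) ≡ 8 (mod f). Multiplying by 8^(-1) ≡ 5 in F_13 gives a(x)^(-1) ≡ 5·(3x + 2) ≡ 2x + 10 (mod f). Check: (4x + 2)·(2x + 10) = 8x^2 + 5x + 7 ≡ 1 (mod x^2 + 12x + 4).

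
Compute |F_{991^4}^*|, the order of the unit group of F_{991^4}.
|F_{991^4}^*| = 964483090560

F_{991^4} has 991^4 = 964483090561 elements; its multiplicative group consists of all nonzero elements, so |F_{991^4}^*| = 964483090561 - 1 = 964483090560. (It is cyclic since any finite subgroup of the multiplicative group of a field is cyclic.)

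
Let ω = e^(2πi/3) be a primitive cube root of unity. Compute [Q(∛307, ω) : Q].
[Q(∛307, ω) : Q] = 6

[Q(∛307):Q] = 3 (min poly x^3 - 307, irreducible since 307 is not a perfect cube). [Q(ω):Q] = 2 (min poly x^2 + x + 1). Since Q(∛307) ⊂ R and ω ∉ R, we have ω ∉ Q(∛307), so x^2 + x + 1 remains irreducible over Q(∛307) and [Q(∛307, ω) : Q(∛307)] = 2. By the tower law, [Q(∛307, ω) : Q] = 3 · 2 = 6. (In fact Q(∛307, ω) is the splitting field of x^3 - 307 over Q.)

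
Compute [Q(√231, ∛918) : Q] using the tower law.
[Q(√231, ∛918) : Q] = 6

Let L = Q(√231, ∛918). Since Q(√231) ⊂ L and [Q(√231):Q] = 2, the tower law gives 2 | [L:Q]. Likewise Q(∛918) ⊂ L with [Q(∛918):Q] = 3 (because 918 is not a perfect cube), so 3 | [L:Q]. As gcd(2,3) = 1, [L:Q] is divisible by 6. Conversely L is generated over Q by √231 and ∛918, so [L:Q] ≤ 2·3 = 6. Therefore [Q(√231, ∛918) : Q] = 6.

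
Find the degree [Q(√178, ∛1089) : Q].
[Q(√178, ∛1089) : Q] = 6

Let L = Q(√178, ∛1089). Since Q(√178) ⊂ L and [Q(√178):Q] = 2, the tower law gives 2 | [L:Q]. Likewise Q(∛1089) ⊂ L with [Q(∛1089):Q] = 3 (because 1089 is not a perfect cube), so 3 | [L:Q]. As gcd(2,3) = 1, [L:Q] is divisible by 6. Conversely L is generated over Q by √178 and ∛1089, so [L:Q] ≤ 2·3 = 6. Therefore [Q(√178, ∛1089) : Q] = 6.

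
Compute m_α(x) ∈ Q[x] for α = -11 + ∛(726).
m_α(x) = x^3 + 33x^2 + 363x + 605

Set β = α + 11 = ∛(726), so β^3 = 726. Then (α + 11)^3 - 726 = 0, i.e. α is a root of g(x) = (x + 11)^3 - 726 = x^3 + 33x^2 + 363x + 605. Since g(x) = h(x + 11) where h(x) = x^3 - 726, and h is irreducible over Q (because 726 is not a perfect cube, so h has no rational root, and a monic cubic with no rational root is irreducible), g is also irreducible (irreducibility is preserved under the substitution x → x + 11). Hence m_α(x) = x^3 + 33x^2 + 363x + 605.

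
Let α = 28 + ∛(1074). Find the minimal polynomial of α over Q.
m_α(x) = x^3 - 84x^2 + 2352x - 23026

Set β = α - 28 = ∛(1074), so β^3 = 1074. Then (α - 28)^3 - 1074 = 0, i.e. α is a root of g(x) = (x - 28)^3 - 1074 = x^3 - 84x^2 + 2352x - 23026. Since g(x) = h(x - 28) where h(x) = x^3 - 1074, and h is irreducible over Q (because 1074 is not a perfect cube, so h has no rational root, and a monic cubic with no rational root is irreducible), g is also irreducible (irreducibility is preserved under the substitution x → x - 28). Hence m_α(x) = x^3 - 84x^2 + 2352x - 23026.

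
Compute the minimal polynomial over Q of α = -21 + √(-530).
m_α(x) = x^2 + 42x + 971

From α + 21 = √(-530), squaring gives (α + 21)^2 = -530, i.e. α^2 + 42α + 441 = -530, so α^2 + 42α + 971 = 0. The discriminant of x^2 + 42x + 971 is (42)^2 - 4·(971) = 1764 - 3884 = -2120, and 4·(-530) is not a perfect square in Q since -530 is squarefree and ≠ 1. Hence x^2 + 42x + 971 is irreducible over Q and is the minimal polynomial of α.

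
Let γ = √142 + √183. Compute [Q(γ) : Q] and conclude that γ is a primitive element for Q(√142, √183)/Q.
[Q(γ) : Q] = 4 (equivalently, Q(γ) = Q(√142, √183))

Obviously Q(γ) ⊆ Q(√142, √183), and [Q(√142, √183):Q] = 4 (since 142, 183 are distinct squarefree integers > 1 with 25986 not a perfect square). To show equality we compute the minimal polynomial of γ. From γ = √142 + √183: γ^2 = 142 + 2√(25986) + 183 = 325 + 2√(25986), so γ^2 - 325 = 2√(25986); squaring, (γ^2 - 325)^2 = 4·25986, i.e. γ^4 - 650γ^2 + 105625 - 103944 = 0, i.e. γ^4 - 650γ^2 + 1681 = 0. So γ is a root of x^4 - 650x^2 + 1681. This polynomial is irreducible over Q: it has no rational root (each ±√142 ± √183 is irrational), and any factorization into two quadratics over Q would force √(25986) ∈ Q (pairing opposite roots) or √142, √183 ∈ Q (other pairings), all impossible. Hence [Q(γ):Q] = 4 = [Q(√142, √183):Q], so Q(γ) = Q(√142, √183).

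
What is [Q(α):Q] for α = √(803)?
[Q(α):Q] = 2

[Q(α):Q] equals the degree of the minimal polynomial of α. Here α^2 = 803 and x^2 - 803 is irreducible (d = 803 is squarefree, ≠ 1, hence not a square), so deg(m_α) = 2. Thus [Q(α):Q] = 2.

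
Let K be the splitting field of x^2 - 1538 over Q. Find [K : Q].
[K : Q] = 2

f(x) = x^2 - 1538 factors as (x - √1538)(x + √1538). The splitting field is K = Q(√1538). Since 1538 is squarefree and > 1, it is not a perfect square, so x^2 - 1538 is irreducible over Q and [Q(√1538) : Q] = 2. Hence [K : Q] = 2.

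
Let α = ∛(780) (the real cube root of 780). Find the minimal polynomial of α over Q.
m_α(x) = x^3 - 780

α satisfies α^3 = 780, so x^3 - 780 annihilates α. By the rational root test, a rational root p/q (in lowest terms) of x^3 - 780 would satisfy p^3 = 780 q^3, forcing q = 1 and p^3 = 780; but 780 is not a perfect cube, contradiction. A monic cubic over Q with no rational root is irreducible (any nontrivial factorization would include a linear factor). Hence x^3 - 780 is the minimal polynomial of α, and in particular [Q(α):Q] = 3.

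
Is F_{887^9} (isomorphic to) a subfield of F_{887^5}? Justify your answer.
No: F_{887^9} is not a subfield of F_{887^5}

F_{p^m} embeds in F_{p^n} iff m | n. Here 9 ∤ 5 (since 5 = 0·9 + 5 with remainder 5 ≠ 0), so F_{887^9} is not a subfield of F_{887^5}. Equivalently: if it were, the tower law would give 9 = [F_{887^9}:F_887] dividing [F_{887^5}:F_887] = 5, contradiction.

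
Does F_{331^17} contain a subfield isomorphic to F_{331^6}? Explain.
No: F_{331^6} is not a subfield of F_{331^17}

F_{p^m} embeds in F_{p^n} iff m | n. Here 6 ∤ 17 (since 17 = 2·6 + 5 with remainder 5 ≠ 0), so F_{331^6} is not a subfield of F_{331^17}. Equivalently: if it were, the tower law would give 6 = [F_{331^6}:F_331] dividing [F_{331^17}:F_331] = 17, contradiction.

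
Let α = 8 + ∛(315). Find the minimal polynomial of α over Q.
m_α(x) = x^3 - 24x^2 + 192x - 827

Set β = α - 8 = ∛(315), so β^3 = 315. Then (α - 8)^3 - 315 = 0, i.e. α is a root of g(x) = (x - 8)^3 - 315 = x^3 - 24x^2 + 192x - 827. Since g(x) = h(x - 8) where h(x) = x^3 - 315, and h is irreducible over Q (because 315 is not a perfect cube, so h has no rational root, and a monic cubic with no rational root is irreducible), g is also irreducible (irreducibility is preserved under the substitution x → x - 8). Hence m_α(x) = x^3 - 24x^2 + 192x - 827.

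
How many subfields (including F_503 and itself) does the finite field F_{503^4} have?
F_{503^4} has 3 subfields

The subfields of F_{p^n} are exactly the fields F_{p^d} for d | n (each is the fixed field of the unique index-d subgroup of Gal(F_{p^n}/F_p) ≅ Z/nZ). The divisors of n = 4 are {1, 2, 4}, giving 3 subfields: F_{503^1}, F_{503^2}, F_{503^4}.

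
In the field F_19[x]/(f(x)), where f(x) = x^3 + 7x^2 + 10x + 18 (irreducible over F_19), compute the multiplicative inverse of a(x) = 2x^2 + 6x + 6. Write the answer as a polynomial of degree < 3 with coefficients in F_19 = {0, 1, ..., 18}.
a(x)^(-1) ≡ 11x^2 + 18x + 12 (mod f(x))

Since f is irreducible over F_19, F_19[x]/(f) is a field and a(x) ≠ 0 has an inverse. Apply the extended Euclidean algorithm to f(x) and a(x) in F_19[x]: f(x) = (10x + 2)·a(x) + (14x + 6);  a(x) = (11x + 12)·(14x + 6) + (10). The last nonzero remainder is the constant 10 = gcd(f, a) in F_19. Back-substituting through the division chain expresses 10 = s(x)·a(x) + t(x)·f(x) with s(x) ≡ 15x^2 + 9x + 6 (mod f), so (15x^2 + 9x + 6)·a(x) ≡ 10 (mod f). Multiplying by 10^(-1) ≡ 2 in F_19 gives a(x)^(-1) ≡ 2·(15x^2 + 9x + 6) ≡ 11x^2 + 18x + 12 (mod f). Check: (2x^2 + 6x + 6)·(11x^2 + 18x + 12) = 3x^4 + 7x^3 + 8x^2 + 9x + 15 ≡ 1 (mod x^3 + 7x^2 + 10x + 18).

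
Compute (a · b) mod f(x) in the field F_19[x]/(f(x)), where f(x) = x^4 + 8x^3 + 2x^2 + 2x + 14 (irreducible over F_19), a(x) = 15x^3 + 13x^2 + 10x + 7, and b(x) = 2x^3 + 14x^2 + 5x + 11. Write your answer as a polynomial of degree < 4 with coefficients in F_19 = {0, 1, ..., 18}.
a · b ≡ 12x^3 + 8x^2 + 7x + 11 (mod f(x))

Multiply in F_19[x]: a(x)·b(x) = (15x^3 + 13x^2 + 10x + 7)·(2x^3 + 14x^2 + 5x + 11) = 11x^6 + 8x^5 + 11x^4 + 4x^3 + 6x^2 + 12x + 1. This has degree ≥ 4, so divide by f(x) over F_19: 11x^6 + 8x^5 + 11x^4 + 4x^3 + 6x^2 + 12x + 1 = (11x^2 + 15x + 2)·(x^4 + 8x^3 + 2x^2 + 2x + 14) + (12x^3 + 8x^2 + 7x + 11). Hence a·b ≡ 12x^3 + 8x^2 + 7x + 11 (mod f). (F_19[x]/(f) is a field with 19^4 = 130321 elements since f is irreducible of degree 4.)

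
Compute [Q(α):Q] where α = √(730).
[Q(α):Q] = 2

[Q(α):Q] equals the degree of the minimal polynomial of α. Here α^2 = 730 and x^2 - 730 is irreducible (d = 730 is squarefree, ≠ 1, hence not a square), so deg(m_α) = 2. Thus [Q(α):Q] = 2.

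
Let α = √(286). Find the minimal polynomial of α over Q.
m_α(x) = x^2 - 286

α satisfies α^2 - 286 = 0, so x^2 - 286 annihilates α. Since d = 286 is squarefree and ≠ 1, it is not a perfect square in Q, so x^2 - 286 has no rational root and is therefore irreducible over Q (a degree-2 polynomial over a field is irreducible iff it has no root). Hence m_α(x) = x^2 - 286.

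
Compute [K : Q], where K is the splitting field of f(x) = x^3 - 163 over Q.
[K : Q] = 6

The roots of x^3 - 163 are ∛163, ω∛163, ω^2∛163 where ω = e^(2πi/3) is a primitive cube root of unity, so K = Q(∛163, ω). Now [Q(∛163):Q] = 3 (since 163 is not a perfect cube, x^3 - 163 is irreducible) and [Q(ω):Q] = 2. Both 2 and 3 divide [K:Q], and [K:Q] ≤ 3·2 = 6, so [K:Q] = 6. (Equivalently: Q(∛163) ⊂ R but ω ∉ R, so [K : Q(∛163)] = 2.)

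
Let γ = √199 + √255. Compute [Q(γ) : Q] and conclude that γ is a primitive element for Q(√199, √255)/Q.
[Q(γ) : Q] = 4 (equivalently, Q(γ) = Q(√199, √255))

Obviously Q(γ) ⊆ Q(√199, √255), and [Q(√199, √255):Q] = 4 (since 199, 255 are distinct squarefree integers > 1 with 50745 not a perfect square). To show equality we compute the minimal polynomial of γ. From γ = √199 + √255: γ^2 = 199 + 2√(50745) + 255 = 454 + 2√(50745), so γ^2 - 454 = 2√(50745); squaring, (γ^2 - 454)^2 = 4·50745, i.e. γ^4 - 908γ^2 + 206116 - 202980 = 0, i.e. γ^4 - 908γ^2 + 3136 = 0. So γ is a root of x^4 - 908x^2 + 3136. This polynomial is irreducible over Q: it has no rational root (each ±√199 ± √255 is irrational), and any factorization into two quadratics over Q would force √(50745) ∈ Q (pairing opposite roots) or √199, √255 ∈ Q (other pairings), all impossible. Hence [Q(γ):Q] = 4 = [Q(√199, √255):Q], so Q(γ) = Q(√199, √255).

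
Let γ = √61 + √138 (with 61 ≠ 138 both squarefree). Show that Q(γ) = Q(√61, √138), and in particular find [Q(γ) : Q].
[Q(γ) : Q] = 4 (equivalently, Q(γ) = Q(√61, √138))

Obviously Q(γ) ⊆ Q(√61, √138), and [Q(√61, √138):Q] = 4 (since 61, 138 are distinct squarefree integers > 1 with 8418 not a perfect square). To show equality we compute the minimal polynomial of γ. From γ = √61 + √138: γ^2 = 61 + 2√(8418) + 138 = 199 + 2√(8418), so γ^2 - 199 = 2√(8418); squaring, (γ^2 - 199)^2 = 4·8418, i.e. γ^4 - 398γ^2 + 39601 - 33672 = 0, i.e. γ^4 - 398γ^2 + 5929 = 0. So γ is a root of x^4 - 398x^2 + 5929. This polynomial is irreducible over Q: it has no rational root (each ±√61 ± √138 is irrational), and any factorization into two quadratics over Q would force √(8418) ∈ Q (pairing opposite roots) or √61, √138 ∈ Q (other pairings), all impossible. Hence [Q(γ):Q] = 4 = [Q(√61, √138):Q], so Q(γ) = Q(√61, √138).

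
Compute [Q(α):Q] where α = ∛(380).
[Q(α):Q] = 3

The minimal polynomial of α is x^3 - 380, irreducible over Q since 380 is not a perfect cube (so x^3 - 380 has no rational root). Hence [Q(α):Q] = deg(m_α) = 3.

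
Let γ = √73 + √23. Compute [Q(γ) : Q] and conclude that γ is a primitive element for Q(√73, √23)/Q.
[Q(γ) : Q] = 4 (equivalently, Q(γ) = Q(√73, √23))

Obviously Q(γ) ⊆ Q(√73, √23), and [Q(√73, √23):Q] = 4 (since 73, 23 are distinct squarefree integers > 1 with 1679 not a perfect square). To show equality we compute the minimal polynomial of γ. From γ = √73 + √23: γ^2 = 73 + 2√(1679) + 23 = 96 + 2√(1679), so γ^2 - 96 = 2√(1679); squaring, (γ^2 - 96)^2 = 4·1679, i.e. γ^4 - 192γ^2 + 9216 - 6716 = 0, i.e. γ^4 - 192γ^2 + 2500 = 0. So γ is a root of x^4 - 192x^2 + 2500. This polynomial is irreducible over Q: it has no rational root (each ±√73 ± √23 is irrational), and any factorization into two quadratics over Q would force √(1679) ∈ Q (pairing opposite roots) or √73, √23 ∈ Q (other pairings), all impossible. Hence [Q(γ):Q] = 4 = [Q(√73, √23):Q], so Q(γ) = Q(√73, √23).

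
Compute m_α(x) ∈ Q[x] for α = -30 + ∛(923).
m_α(x) = x^3 + 90x^2 + 2700x + 26077

Set β = α + 30 = ∛(923), so β^3 = 923. Then (α + 30)^3 - 923 = 0, i.e. α is a root of g(x) = (x + 30)^3 - 923 = x^3 + 90x^2 + 2700x + 26077. Since g(x) = h(x + 30) where h(x) = x^3 - 923, and h is irreducible over Q (because 923 is not a perfect cube, so h has no rational root, and a monic cubic with no rational root is irreducible), g is also irreducible (irreducibility is preserved under the substitution x → x + 30). Hence m_α(x) = x^3 + 90x^2 + 2700x + 26077.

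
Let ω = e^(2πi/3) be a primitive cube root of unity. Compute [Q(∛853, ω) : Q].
[Q(∛853, ω) : Q] = 6

[Q(∛853):Q] = 3 (min poly x^3 - 853, irreducible since 853 is not a perfect cube). [Q(ω):Q] = 2 (min poly x^2 + x + 1). Since Q(∛853) ⊂ R and ω ∉ R, we have ω ∉ Q(∛853), so x^2 + x + 1 remains irreducible over Q(∛853) and [Q(∛853, ω) : Q(∛853)] = 2. By the tower law, [Q(∛853, ω) : Q] = 3 · 2 = 6. (In fact Q(∛853, ω) is the splitting field of x^3 - 853 over Q.)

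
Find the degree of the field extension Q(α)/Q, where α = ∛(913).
[Q(α):Q] = 3

The minimal polynomial of α is x^3 - 913, irreducible over Q since 913 is not a perfect cube (so x^3 - 913 has no rational root). Hence [Q(α):Q] = deg(m_α) = 3.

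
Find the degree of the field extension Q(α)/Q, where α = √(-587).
[Q(α):Q] = 2

[Q(α):Q] equals the degree of the minimal polynomial of α. Here α^2 = -587 and x^2 + 587 is irreducible (d = -587 is squarefree, ≠ 1, hence not a square), so deg(m_α) = 2. Thus [Q(α):Q] = 2.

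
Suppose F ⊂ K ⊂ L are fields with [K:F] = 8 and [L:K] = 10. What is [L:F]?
[L:F] = 80

The tower law says that for any tower of field extensions F ⊂ K ⊂ L with finite degrees, [L:F] = [L:K] · [K:F]. Here this gives [L:F] = 10 · 8 = 80.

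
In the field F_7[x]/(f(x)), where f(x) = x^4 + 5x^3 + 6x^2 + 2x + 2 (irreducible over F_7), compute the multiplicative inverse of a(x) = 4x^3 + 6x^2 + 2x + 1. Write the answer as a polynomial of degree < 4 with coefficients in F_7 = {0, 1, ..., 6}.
a(x)^(-1) ≡ x^3 + 6x^2 + 3x + 2 (mod f(x))

Since f is irreducible over F_7, F_7[x]/(f) is a field and a(x) ≠ 0 has an inverse. Apply the extended Euclidean algorithm to f(x) and a(x) in F_7[x]: f(x) = (2x)·a(x) + (2x^2 + 2);  a(x) = (2x + 3)·(2x^2 + 2) + (5x + 2);  (2x^2 + 2) = (6x + 6)·(5x + 2) + (4). The last nonzero remainder is the constant 4 = gcd(f, a) in F_7. Back-substituting through the division chain expresses 4 = s(x)·a(x) + t(x)·f(x) with s(x) ≡ 4x^3 + 3x^2 + 5x + 1 (mod f), so (4x^3 + 3x^2 + 5x + 1)·a(x) ≡ 4 (mod f). Multiplying by 4^(-1) ≡ 2 in F_7 gives a(x)^(-1) ≡ 2·(4x^3 + 3x^2 + 5x + 1) ≡ x^3 + 6x^2 + 3x + 2 (mod f). Check: (4x^3 + 6x^2 + 2x + 1)·(x^3 + 6x^2 + 3x + 2) = 4x^6 + 2x^5 + x^4 + 4x^3 + 3x^2 + 2 ≡ 1 (mod x^4 + 5x^3 + 6x^2 + 2x + 2).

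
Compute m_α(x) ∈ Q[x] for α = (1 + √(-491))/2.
m_α(x) = x^2 - x + 123

From 2α - 1 = √(-491), squaring gives (2α - 1)^2 = -491, i.e. 4α^2 - 4α + 1 = -491, so α^2 - α + (1 + 491)/4 = 0. Since -491 ≡ 1 (mod 4), (1 + 491)/4 = 123 ∈ Z. The polynomial x^2 - x + 123 has discriminant 1 - 4·(123) = -491, which is not a perfect square in Q (d = -491 is squarefree and ≠ 1), so x^2 - x + 123 is irreducible over Q. It is the minimal polynomial of α.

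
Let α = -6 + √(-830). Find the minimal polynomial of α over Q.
m_α(x) = x^2 + 12x + 866

From α + 6 = √(-830), squaring gives (α + 6)^2 = -830, i.e. α^2 + 12α + 36 = -830, so α^2 + 12α + 866 = 0. The discriminant of x^2 + 12x + 866 is (12)^2 - 4·(866) = 144 - 3464 = -3320, and 4·(-830) is not a perfect square in Q since -830 is squarefree and ≠ 1. Hence x^2 + 12x + 866 is irreducible over Q and is the minimal polynomial of α.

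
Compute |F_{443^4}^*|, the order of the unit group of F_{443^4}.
|F_{443^4}^*| = 38513670000

F_{443^4} has 443^4 = 38513670001 elements; its multiplicative group consists of all nonzero elements, so |F_{443^4}^*| = 38513670001 - 1 = 38513670000. (It is cyclic since any finite subgroup of the multiplicative group of a field is cyclic.)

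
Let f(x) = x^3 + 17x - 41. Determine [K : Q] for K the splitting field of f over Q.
[K : Q] = 6

By the rational root test, any rational root of the monic integer polynomial f(x) = x^3 + 17x - 41 must be an integer dividing the constant term -41, i.e. one of ±{1, 41}. Evaluating: f(1) = -23, f(-1) = -59, f(41) = 69577, f(-41) = -69659; none is 0, so f has no rational root and is therefore irreducible over Q (a cubic with no linear factor over a field is irreducible). For an irreducible cubic, the Galois group is A_3 or S_3 according as the discriminant disc(f) = -4a^3 - 27b^2 = -4·(17)^3 - 27·(-41)^2 = -65039 is or is not a square in Q. Here disc(f) = -65039 is not a perfect square in Q, so the Galois group of f over Q is not contained in A_3 and must be all of S_3. The splitting field has degree |S_3| = 6 over Q, so [K : Q] = 6.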